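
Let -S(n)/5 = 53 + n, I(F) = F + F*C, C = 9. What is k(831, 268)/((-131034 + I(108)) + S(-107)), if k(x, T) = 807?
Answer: -269/43228 ≈ -0.0062228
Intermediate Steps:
I(F) = 10*F (I(F) = F + F*9 = F + 9*F = 10*F)
S(n) = -265 - 5*n (S(n) = -5*(53 + n) = -265 - 5*n)
k(831, 268)/((-131034 + I(108)) + S(-107)) = 807/((-131034 + 10*108) + (-265 - 5*(-107))) = 807/((-131034 + 1080) + (-265 + 535)) = 807/(-129954 + 270) = 807/(-129684) = 807*(-1/129684) = -269/43228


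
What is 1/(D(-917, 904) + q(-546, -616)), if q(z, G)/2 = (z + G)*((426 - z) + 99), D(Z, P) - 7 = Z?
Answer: -1/2489914 ≈ -4.0162e-7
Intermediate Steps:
D(Z, P) = 7 + Z
q(z, G) = 2*(525 - z)*(G + z) (q(z, G) = 2*((z + G)*((426 - z) + 99)) = 2*((G + z)*(525 - z)) = 2*((525 - z)*(G + z)) = 2*(525 - z)*(G + z))
1/(D(-917, 904) + q(-546, -616)) = 1/((7 - 917) + (-2*(-546)² + 1050*(-616) + 1050*(-546) - 2*(-616)*(-546))) = 1/(-910 + (-2*298116 - 646800 - 573300 - 672672)) = 1/(-910 + (-596232 - 646800 - 573300 - 672672)) = 1/(-910 - 2489004) = 1/(-2489914) = -1/2489914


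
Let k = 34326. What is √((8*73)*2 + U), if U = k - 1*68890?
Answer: 22*I*√69 ≈ 182.75*I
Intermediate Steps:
U = -34564 (U = 34326 - 1*68890 = 34326 - 68890 = -34564)
√((8*73)*2 + U) = √((8*73)*2 - 34564) = √(584*2 - 34564) = √(1168 - 34564) = √(-33396) = 22*I*√69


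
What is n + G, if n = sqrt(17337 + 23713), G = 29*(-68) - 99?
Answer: -2071 + 5*sqrt(1642) ≈ -1868.4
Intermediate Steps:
G = -2071 (G = -1972 - 99 = -2071)
n = 5*sqrt(1642) (n = sqrt(41050) = 5*sqrt(1642) ≈ 202.61)
n + G = 5*sqrt(1642) - 2071 = -2071 + 5*sqrt(1642)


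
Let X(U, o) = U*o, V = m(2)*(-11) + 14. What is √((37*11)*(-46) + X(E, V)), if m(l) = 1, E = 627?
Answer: I*√16841 ≈ 129.77*I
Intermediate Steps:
V = 3 (V = 1*(-11) + 14 = -11 + 14 = 3)
√((37*11)*(-46) + X(E, V)) = √((37*11)*(-46) + 627*3) = √(407*(-46) + 1881) = √(-18722 + 1881) = √(-16841) = I*√16841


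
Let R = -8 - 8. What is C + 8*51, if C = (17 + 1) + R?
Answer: 410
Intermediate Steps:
R = -16
C = 2 (C = (17 + 1) - 16 = 18 - 16 = 2)
C + 8*51 = 2 + 8*51 = 2 + 408 = 410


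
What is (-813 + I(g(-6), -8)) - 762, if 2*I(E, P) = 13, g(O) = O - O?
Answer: -3137/2 ≈ -1568.5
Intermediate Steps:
g(O) = 0
I(E, P) = 13/2 (I(E, P) = (½)*13 = 13/2)
(-813 + I(g(-6), -8)) - 762 = (-813 + 13/2) - 762 = -1613/2 - 762 = -3137/2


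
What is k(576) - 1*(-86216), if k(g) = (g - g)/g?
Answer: 86216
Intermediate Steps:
k(g) = 0 (k(g) = 0/g = 0)
k(576) - 1*(-86216) = 0 - 1*(-86216) = 0 + 86216 = 86216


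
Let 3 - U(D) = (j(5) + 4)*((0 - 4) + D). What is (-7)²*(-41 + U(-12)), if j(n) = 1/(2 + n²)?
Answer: 35182/27 ≈ 1303.0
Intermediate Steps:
U(D) = 517/27 - 109*D/27 (U(D) = 3 - (1/(2 + 5²) + 4)*((0 - 4) + D) = 3 - (1/(2 + 25) + 4)*(-4 + D) = 3 - (1/27 + 4)*(-4 + D) = 3 - 109*(-4 + D)/27 = 3 - (-436/27 + 109*D/27) = 3 + (436/27 - 109*D/27) = 517/27 - 109*D/27)
(-7)²*(-41 + U(-12)) = (-7)²*(-41 + (517/27 - 109/27*(-12))) = 49*(-41 + (517/27 + 436/9)) = 49*(-41 + 1825/27) = 49*(718/27) = 35182/27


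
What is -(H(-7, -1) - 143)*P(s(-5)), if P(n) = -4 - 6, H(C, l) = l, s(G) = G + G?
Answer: -1440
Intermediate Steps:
s(G) = 2*G
P(n) = -10
-(H(-7, -1) - 143)*P(s(-5)) = -(-1 - 143)*(-10) = -(-144)*(-10) = -1*1440 = -1440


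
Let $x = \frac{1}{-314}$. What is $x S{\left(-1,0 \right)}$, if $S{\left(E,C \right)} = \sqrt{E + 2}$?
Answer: $- \frac{1}{314} \approx -0.0031847$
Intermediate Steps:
$S{\left(E,C \right)} = \sqrt{2 + E}$
$x = - \frac{1}{314} \approx -0.0031847$
$x S{\left(-1,0 \right)} = - \frac{\sqrt{2 - 1}}{314} = - \frac{\sqrt{1}}{314} = \left(- \frac{1}{314}\right) 1 = - \frac{1}{314}$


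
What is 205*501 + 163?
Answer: 102868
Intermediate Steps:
205*501 + 163 = 102705 + 163 = 102868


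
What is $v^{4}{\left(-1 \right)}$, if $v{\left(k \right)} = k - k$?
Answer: $0$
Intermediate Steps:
$v{\left(k \right)} = 0$
$v^{4}{\left(-1 \right)} = 0^{4} = 0$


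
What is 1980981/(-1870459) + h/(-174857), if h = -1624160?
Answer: 2691536294723/327062849363 ≈ 8.2294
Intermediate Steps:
1980981/(-1870459) + h/(-174857) = 1980981/(-1870459) - 1624160/(-174857) = 1980981*(-1/1870459) - 1624160*(-1/174857) = -1980981/1870459 + 1624160/174857 = 2691536294723/327062849363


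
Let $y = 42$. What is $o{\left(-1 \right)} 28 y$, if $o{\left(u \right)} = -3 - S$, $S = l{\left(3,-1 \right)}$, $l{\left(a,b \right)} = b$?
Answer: $-2352$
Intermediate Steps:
$S = -1$
$o{\left(u \right)} = -2$ ($o{\left(u \right)} = -3 - -1 = -3 + 1 = -2$)
$o{\left(-1 \right)} 28 y = \left(-2\right) 28 \cdot 42 = \left(-56\right) 42 = -2352$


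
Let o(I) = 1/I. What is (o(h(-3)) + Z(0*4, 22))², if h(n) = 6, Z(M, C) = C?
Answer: 17689/36 ≈ 491.36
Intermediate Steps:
(o(h(-3)) + Z(0*4, 22))² = (1/6 + 22)² = (⅙ + 22)² = (133/6)² = 17689/36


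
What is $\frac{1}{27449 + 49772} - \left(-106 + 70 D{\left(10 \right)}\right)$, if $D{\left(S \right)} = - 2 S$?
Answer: $\frac{116294827}{77221} \approx 1506.0$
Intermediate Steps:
$\frac{1}{27449 + 49772} - \left(-106 + 70 D{\left(10 \right)}\right) = \frac{1}{27449 + 49772} - \left(-106 + 70 \left(\left(-2\right) 10\right)\right) = \frac{1}{77221} + \left(\left(-70\right) \left(-20\right) + 106\right) = \frac{1}{77221} + \left(1400 + 106\right) = \frac{1}{77221} + 1506 = \frac{116294827}{77221}$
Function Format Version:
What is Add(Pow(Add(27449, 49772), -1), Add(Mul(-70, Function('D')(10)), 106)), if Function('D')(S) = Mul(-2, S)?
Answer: Rational(116294827, 77221) ≈ 1506.0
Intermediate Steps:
Add(Pow(Add(27449, 49772), -1), Add(Mul(-70, Function('D')(10)), 106)) = Add(Pow(Add(27449, 49772), -1), Add(Mul(-70, Mul(-2, 10)), 106)) = Add(Pow(77221, -1), Add(Mul(-70, -20), 106)) = Add(Rational(1, 77221), Add(1400, 106)) = Add(Rational(1, 77221), 1506) = Rational(116294827, 77221)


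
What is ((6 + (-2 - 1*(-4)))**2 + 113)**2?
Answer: 31329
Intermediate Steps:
((6 + (-2 - 1*(-4)))**2 + 113)**2 = ((6 + (-2 + 4))**2 + 113)**2 = ((6 + 2)**2 + 113)**2 = (8**2 + 113)**2 = (64 + 113)**2 = 177**2 = 31329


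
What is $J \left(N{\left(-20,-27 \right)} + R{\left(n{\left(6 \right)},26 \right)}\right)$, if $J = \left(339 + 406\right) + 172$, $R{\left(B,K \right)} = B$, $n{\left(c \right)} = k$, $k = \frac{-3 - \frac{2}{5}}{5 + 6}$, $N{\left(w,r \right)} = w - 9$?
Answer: $- \frac{1478204}{55} \approx -26876.0$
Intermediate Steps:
$N{\left(w,r \right)} = -9 + w$ ($N{\left(w,r \right)} = w - 9 = -9 + w$)
$k = - \frac{17}{55}$ ($k = \frac{-3 - \frac{2}{5}}{11} = \left(-3 - \frac{2}{5}\right) \frac{1}{11} = \left(- \frac{17}{5}\right) \frac{1}{11} = - \frac{17}{55} \approx -0.30909$)
$n{\left(c \right)} = - \frac{17}{55}$
$J = 917$ ($J = 745 + 172 = 917$)
$J \left(N{\left(-20,-27 \right)} + R{\left(n{\left(6 \right)},26 \right)}\right) = 917 \left(\left(-9 - 20\right) - \frac{17}{55}\right) = 917 \left(-29 - \frac{17}{55}\right) = 917 \left(- \frac{1612}{55}\right) = - \frac{1478204}{55}$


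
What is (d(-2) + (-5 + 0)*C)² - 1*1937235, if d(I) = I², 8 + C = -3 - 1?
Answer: -1933139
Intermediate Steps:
C = -12 (C = -8 + (-3 - 1) = -8 - 4 = -12)
(d(-2) + (-5 + 0)*C)² - 1*1937235 = ((-2)² + (-5 + 0)*(-12))² - 1*1937235 = (4 - 5*(-12))² - 1937235 = (4 + 60)² - 1937235 = 64² - 1937235 = 4096 - 1937235 = -1933139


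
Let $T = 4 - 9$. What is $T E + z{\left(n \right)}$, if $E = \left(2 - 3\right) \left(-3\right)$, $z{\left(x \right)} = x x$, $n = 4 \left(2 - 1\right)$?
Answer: $1$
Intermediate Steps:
$n = 4$ ($n = 4 \cdot 1 = 4$)
$z{\left(x \right)} = x^{2}$
$E = 3$ ($E = \left(-1\right) \left(-3\right) = 3$)
$T = -5$ ($T = 4 - 9 = -5$)
$T E + z{\left(n \right)} = \left(-5\right) 3 + 4^{2} = -15 + 16 = 1$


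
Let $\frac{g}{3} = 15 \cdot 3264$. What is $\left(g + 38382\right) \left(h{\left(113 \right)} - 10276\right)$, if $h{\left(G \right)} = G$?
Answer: $-1882817706$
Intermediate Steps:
$g = 146880$ ($g = 3 \cdot 15 \cdot 3264 = 3 \cdot 48960 = 146880$)
$\left(g + 38382\right) \left(h{\left(113 \right)} - 10276\right) = \left(146880 + 38382\right) \left(113 - 10276\right) = 185262 \left(-10163\right) = -1882817706$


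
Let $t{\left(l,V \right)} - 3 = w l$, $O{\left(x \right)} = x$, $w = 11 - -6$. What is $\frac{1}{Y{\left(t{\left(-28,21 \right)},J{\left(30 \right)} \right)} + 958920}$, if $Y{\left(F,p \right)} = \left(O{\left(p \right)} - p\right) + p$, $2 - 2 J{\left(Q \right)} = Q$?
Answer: $\frac{1}{958906} \approx 1.0429 \cdot 10^{-6}$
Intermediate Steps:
$J{\left(Q \right)} = 1 - \frac{Q}{2}$
$w = 17$ ($w = 11 + 6 = 17$)
$t{\left(l,V \right)} = 3 + 17 l$
$Y{\left(F,p \right)} = p$ ($Y{\left(F,p \right)} = \left(p - p\right) + p = 0 + p = p$)
$\frac{1}{Y{\left(t{\left(-28,21 \right)},J{\left(30 \right)} \right)} + 958920} = \frac{1}{\left(1 - 15\right) + 958920} = \frac{1}{-14 + 958920} = \frac{1}{958906}$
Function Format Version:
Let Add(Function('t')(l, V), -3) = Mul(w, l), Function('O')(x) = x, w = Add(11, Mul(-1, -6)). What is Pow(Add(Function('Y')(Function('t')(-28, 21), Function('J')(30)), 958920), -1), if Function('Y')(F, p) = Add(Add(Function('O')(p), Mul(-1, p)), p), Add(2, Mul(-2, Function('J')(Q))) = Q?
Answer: Rational(1, 958906) ≈ 1.0429e-6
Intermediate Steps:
Function('J')(Q) = Add(1, Mul(Rational(-1, 2), Q))
w = 17 (w = Add(11, 6) = 17)
Function('t')(l, V) = Add(3, Mul(17, l))
Function('Y')(F, p) = p (Function('Y')(F, p) = Add(Add(p, Mul(-1, p)), p) = Add(0, p) = p)
Pow(Add(Function('Y')(Function('t')(-28, 21), Function('J')(30)), 958920), -1) = Pow(Add(Add(1, Mul(Rational(-1, 2), 30)), 958920), -1) = Pow(Add(Add(1, -15), 958920), -1) = Pow(Add(-14, 958920), -1) = Pow(958906, -1) = Rational(1, 958906)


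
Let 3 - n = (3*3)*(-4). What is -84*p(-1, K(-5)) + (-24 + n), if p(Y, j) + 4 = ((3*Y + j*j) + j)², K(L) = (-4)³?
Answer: -1363558293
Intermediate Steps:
K(L) = -64
p(Y, j) = -4 + (j + j² + 3*Y)² (p(Y, j) = -4 + ((3*Y + j*j) + j)² = -4 + ((3*Y + j²) + j)² = -4 + ((j² + 3*Y) + j)² = -4 + (j + j² + 3*Y)²)
n = 39 (n = 3 - 3*3*(-4) = 3 - 9*(-4) = 3 - 1*(-36) = 3 + 36 = 39)
-84*p(-1, K(-5)) + (-24 + n) = -84*(-4 + (-64 + (-64)² + 3*(-1))²) + (-24 + 39) = -84*(-4 + (-64 + 4096 - 3)²) + 15 = -84*(-4 + 4029²) + 15 = -84*(-4 + 16232841) + 15 = -84*16232837 + 15 = -1363558308 + 15 = -1363558293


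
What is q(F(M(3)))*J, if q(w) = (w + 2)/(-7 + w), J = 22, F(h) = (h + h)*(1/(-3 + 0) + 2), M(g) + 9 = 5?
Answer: 748/61 ≈ 12.262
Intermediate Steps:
M(g) = -4 (M(g) = -9 + 5 = -4)
F(h) = 10*h/3 (F(h) = (2*h)*(1/(-3) + 2) = (2*h)*(-⅓ + 2) = (2*h)*(5/3) = 10*h/3)
q(w) = (2 + w)/(-7 + w)
q(F(M(3)))*J = ((2 + (10/3)*(-4))/(-7 + (10/3)*(-4)))*22 = ((2 - 40/3)/(-7 - 40/3))*22 = (-34/3/(-61/3))*22 = -3/61*(-34/3)*22 = (34/61)*22 = 748/61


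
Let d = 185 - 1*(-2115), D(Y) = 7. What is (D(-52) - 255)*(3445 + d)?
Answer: -1424760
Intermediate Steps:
d = 2300 (d = 185 + 2115 = 2300)
(D(-52) - 255)*(3445 + d) = (7 - 255)*(3445 + 2300) = -248*5745 = -1424760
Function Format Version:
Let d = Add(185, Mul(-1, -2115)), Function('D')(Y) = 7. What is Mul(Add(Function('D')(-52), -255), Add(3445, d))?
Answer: -1424760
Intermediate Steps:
d = 2300 (d = Add(185, 2115) = 2300)
Mul(Add(Function('D')(-52), -255), Add(3445, d)) = Mul(Add(7, -255), Add(3445, 2300)) = Mul(-248, 5745) = -1424760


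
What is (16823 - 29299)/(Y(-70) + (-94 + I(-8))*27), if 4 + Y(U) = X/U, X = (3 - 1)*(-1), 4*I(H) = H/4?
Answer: 873320/178883 ≈ 4.8821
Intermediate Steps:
I(H) = H/16 (I(H) = (H/4)/4 = H/16)
X = -2 (X = 2*(-1) = -2)
Y(U) = -4 - 2/U
(16823 - 29299)/(Y(-70) + (-94 + I(-8))*27) = (16823 - 29299)/((-4 - 2/(-70)) + (-94 + (1/16)*(-8))*27) = -12476/((-4 - 2*(-1/70)) + (-94 - 1/2)*27) = -12476/((-4 + 1/35) - 189/2*27) = -12476/(-139/35 - 5103/2) = -12476/(-178883/70) = -12476*(-70/178883) = 873320/178883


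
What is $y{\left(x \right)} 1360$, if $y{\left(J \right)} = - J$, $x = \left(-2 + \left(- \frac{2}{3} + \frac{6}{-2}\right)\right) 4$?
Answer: $\frac{92480}{3} \approx 30827.0$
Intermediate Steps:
$x = - \frac{68}{3}$ ($x = \left(-2 + \left(\left(-2\right) \frac{1}{3} + 6 \left(- \frac{1}{2}\right)\right)\right) 4 = \left(-2 - \frac{11}{3}\right) 4 = \left(- \frac{17}{3}\right) 4 = - \frac{68}{3} \approx -22.667$)
$y{\left(x \right)} 1360 = \left(-1\right) \left(- \frac{68}{3}\right) 1360 = \frac{68}{3} \cdot 1360 = \frac{92480}{3}$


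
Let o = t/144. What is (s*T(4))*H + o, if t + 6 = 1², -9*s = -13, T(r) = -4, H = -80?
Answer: 7395/16 ≈ 462.19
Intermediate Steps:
s = 13/9 (s = -⅑*(-13) = 13/9 ≈ 1.4444)
t = -5 (t = -6 + 1² = -6 + 1 = -5)
o = -5/144 ≈ -0.034722
(s*T(4))*H + o = ((13/9)*(-4))*(-80) - 5/144 = -52/9*(-80) - 5/144 = 4160/9 - 5/144 = 7395/16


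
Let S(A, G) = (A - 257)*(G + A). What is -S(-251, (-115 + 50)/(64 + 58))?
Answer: -7794498/61 ≈ -1.2778e+5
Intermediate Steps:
S(A, G) = (-257 + A)*(A + G)
-S(-251, (-115 + 50)/(64 + 58)) = -((-251)² - 257*(-251) - 257*(-115 + 50)/(64 + 58) - 251*(-115 + 50)/(64 + 58)) = -(63001 + 64507 - (-16705)/122 - (-16315)/122) = -(63001 + 64507 - 257*(-65/122) - 251*(-65/122)) = -(63001 + 64507 + 16705/122 + 16315/122) = -1*7794498/61 = -7794498/61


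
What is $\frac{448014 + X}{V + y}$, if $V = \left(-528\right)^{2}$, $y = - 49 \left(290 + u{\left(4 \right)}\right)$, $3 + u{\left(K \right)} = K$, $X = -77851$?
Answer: $\frac{370163}{264525} \approx 1.3993$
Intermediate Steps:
$u{\left(K \right)} = -3 + K$
$y = -14259$ ($y = - 49 \left(290 + \left(-3 + 4\right)\right) = - 49 \left(290 + 1\right) = \left(-49\right) 291 = -14259$)
$V = 278784$
$\frac{448014 + X}{V + y} = \frac{448014 - 77851}{278784 - 14259} = \frac{370163}{264525}$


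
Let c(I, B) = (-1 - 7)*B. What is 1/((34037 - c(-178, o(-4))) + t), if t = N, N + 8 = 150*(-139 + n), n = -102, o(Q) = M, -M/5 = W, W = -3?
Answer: -1/2001 ≈ -0.00049975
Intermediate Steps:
M = 15 (M = -5*(-3) = 15)
o(Q) = 15
N = -36158 (N = -8 + 150*(-139 - 102) = -8 + 150*(-241) = -8 - 36150 = -36158)
t = -36158
c(I, B) = -8*B
1/((34037 - c(-178, o(-4))) + t) = 1/((34037 - (-8)*15) - 36158) = 1/((34037 - 1*(-120)) - 36158) = 1/((34037 + 120) - 36158) = 1/(34157 - 36158) = 1/(-2001) = -1/2001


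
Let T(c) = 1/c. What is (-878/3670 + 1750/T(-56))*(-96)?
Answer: 17263722144/1835 ≈ 9.4080e+6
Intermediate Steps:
(-878/3670 + 1750/T(-56))*(-96) = (-878/3670 + 1750/(1/(-56)))*(-96) = (-878*1/3670 + 1750/(-1/56))*(-96) = (-439/1835 + 1750*(-56))*(-96) = (-439/1835 - 98000)*(-96) = -179830439/1835*(-96) = 17263722144/1835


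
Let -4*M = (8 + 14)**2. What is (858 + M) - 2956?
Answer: -2219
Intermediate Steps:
M = -121 (M = -(8 + 14)**2/4 = -1/4*22**2 = -1/4*484 = -121)
(858 + M) - 2956 = (858 - 121) - 2956 = 737 - 2956 = -2219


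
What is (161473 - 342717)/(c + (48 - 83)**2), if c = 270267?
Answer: -45311/67873 ≈ -0.66759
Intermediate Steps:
(161473 - 342717)/(c + (48 - 83)**2) = (161473 - 342717)/(270267 + (48 - 83)**2) = -181244/(270267 + (-35)**2) = -181244/(270267 + 1225) = -181244/271492 = -181244*1/271492 = -45311/67873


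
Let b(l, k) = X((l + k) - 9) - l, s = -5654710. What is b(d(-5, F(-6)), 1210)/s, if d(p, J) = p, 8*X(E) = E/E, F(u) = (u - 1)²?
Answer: -41/45237680 ≈ -9.0632e-7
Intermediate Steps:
F(u) = (-1 + u)²
X(E) = ⅛ (X(E) = (E/E)/8 = (⅛)*1 = ⅛)
b(l, k) = ⅛ - l
b(d(-5, F(-6)), 1210)/s = (⅛ - 1*(-5))/(-5654710) = (⅛ + 5)*(-1/5654710) = (41/8)*(-1/5654710) = -41/45237680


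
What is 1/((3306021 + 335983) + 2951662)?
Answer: 1/6593666 ≈ 1.5166e-7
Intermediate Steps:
1/((3306021 + 335983) + 2951662) = 1/(3642004 + 2951662) = 1/6593666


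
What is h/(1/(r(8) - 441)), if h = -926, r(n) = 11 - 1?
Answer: 399106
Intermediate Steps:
r(n) = 10
h/(1/(r(8) - 441)) = -926/(1/(10 - 441)) = -926/(1/(-431)) = -926/(-1/431) = -926*(-431) = 399106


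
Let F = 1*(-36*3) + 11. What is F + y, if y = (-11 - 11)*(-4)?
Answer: -9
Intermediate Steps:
y = 88 (y = -22*(-4) = 88)
F = -97 (F = 1*(-6*18) + 11 = 1*(-108) + 11 = -108 + 11 = -97)
F + y = -97 + 88 = -9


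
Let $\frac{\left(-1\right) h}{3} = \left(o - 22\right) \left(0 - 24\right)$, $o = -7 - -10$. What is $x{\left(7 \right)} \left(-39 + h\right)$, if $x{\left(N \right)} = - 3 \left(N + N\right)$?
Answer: $59094$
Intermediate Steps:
$o = 3$ ($o = -7 + 10 = 3$)
$h = -1368$ ($h = - 3 \left(3 - 22\right) \left(0 - 24\right) = - 3 \left(\left(-19\right) \left(-24\right)\right) = \left(-3\right) 456 = -1368$)
$x{\left(N \right)} = - 6 N$ ($x{\left(N \right)} = - 3 \cdot 2 N = - 6 N$)
$x{\left(7 \right)} \left(-39 + h\right) = \left(-6\right) 7 \left(-39 - 1368\right) = \left(-42\right) \left(-1407\right) = 59094$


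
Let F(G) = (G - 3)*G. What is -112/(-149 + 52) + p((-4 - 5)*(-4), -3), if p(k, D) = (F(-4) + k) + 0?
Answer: 6320/97 ≈ 65.155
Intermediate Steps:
F(G) = G*(-3 + G) (F(G) = (-3 + G)*G = G*(-3 + G))
p(k, D) = 28 + k (p(k, D) = (-4*(-3 - 4) + k) + 0 = (-4*(-7) + k) + 0 = (28 + k) + 0 = 28 + k)
-112/(-149 + 52) + p((-4 - 5)*(-4), -3) = -112/(-149 + 52) + (28 + (-4 - 5)*(-4)) = -112/(-97) + (28 - 9*(-4)) = -112*(-1/97) + (28 + 36) = 112/97 + 64 = 6320/97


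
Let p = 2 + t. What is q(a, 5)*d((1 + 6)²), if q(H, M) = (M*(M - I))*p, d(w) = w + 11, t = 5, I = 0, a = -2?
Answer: 10500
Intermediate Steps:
p = 7 (p = 2 + 5 = 7)
d(w) = 11 + w
q(H, M) = 7*M² (q(H, M) = (M*(M - 1*0))*7 = (M*(M + 0))*7 = (M*M)*7 = M²*7 = 7*M²)
q(a, 5)*d((1 + 6)²) = (7*5²)*(11 + (1 + 6)²) = (7*25)*(11 + 7²) = 175*(11 + 49) = 175*60 = 10500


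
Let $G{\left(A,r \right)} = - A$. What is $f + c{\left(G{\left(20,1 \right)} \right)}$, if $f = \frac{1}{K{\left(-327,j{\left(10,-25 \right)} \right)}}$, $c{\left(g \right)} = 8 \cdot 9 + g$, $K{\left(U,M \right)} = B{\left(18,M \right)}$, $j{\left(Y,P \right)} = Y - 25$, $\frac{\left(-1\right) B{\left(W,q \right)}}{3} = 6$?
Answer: $\frac{935}{18} \approx 51.944$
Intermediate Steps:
$B{\left(W,q \right)} = -18$ ($B{\left(W,q \right)} = \left(-3\right) 6 = -18$)
$j{\left(Y,P \right)} = -25 + Y$
$K{\left(U,M \right)} = -18$
$c{\left(g \right)} = 72 + g$
$f = - \frac{1}{18}$ ($f = \frac{1}{-18} = - \frac{1}{18} \approx -0.055556$)
$f + c{\left(G{\left(20,1 \right)} \right)} = - \frac{1}{18} + \left(72 - 20\right) = - \frac{1}{18} + 52 = \frac{935}{18}$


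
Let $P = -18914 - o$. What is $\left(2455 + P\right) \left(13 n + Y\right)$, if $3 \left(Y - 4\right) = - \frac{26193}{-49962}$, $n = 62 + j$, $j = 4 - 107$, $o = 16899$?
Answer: $\frac{440678644393}{24981} \approx 1.7641 \cdot 10^{7}$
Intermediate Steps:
$j = -103$
$n = -41$ ($n = 62 - 103 = -41$)
$Y = \frac{208579}{49962}$ ($Y = 4 + \frac{\left(-26193\right) \frac{1}{-49962}}{3} = 4 + \frac{\left(-26193\right) \left(- \frac{1}{49962}\right)}{3} = 4 + \frac{1}{3} \cdot \frac{8731}{16654} = 4 + \frac{8731}{49962} = \frac{208579}{49962} \approx 4.1748$)
$P = -35813$ ($P = -18914 - 16899 = -35813$)
$\left(2455 + P\right) \left(13 n + Y\right) = \left(2455 - 35813\right) \left(13 \left(-41\right) + \frac{208579}{49962}\right) = - 33358 \left(-533 + \frac{208579}{49962}\right) = \left(-33358\right) \left(- \frac{26421167}{49962}\right) = \frac{440678644393}{24981}$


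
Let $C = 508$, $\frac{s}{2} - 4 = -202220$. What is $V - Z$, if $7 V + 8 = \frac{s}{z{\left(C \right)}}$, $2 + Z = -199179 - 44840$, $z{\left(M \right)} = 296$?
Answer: $\frac{63150589}{259} \approx 2.4382 \cdot 10^{5}$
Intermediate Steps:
$s = -404432$ ($s = 8 + 2 \left(-202220\right) = 8 - 404440 = -404432$)
$Z = -244021$ ($Z = -2 - 244019 = -244021$)
$V = - \frac{50850}{259}$ ($V = - \frac{8}{7} + \frac{\left(-404432\right) \frac{1}{296}}{7} = - \frac{8}{7} + \frac{1}{7} \left(- \frac{50554}{37}\right) = - \frac{8}{7} - \frac{7222}{37} = - \frac{50850}{259} \approx -196.33$)
$V - Z = - \frac{50850}{259} - -244021 = - \frac{50850}{259} + 244021 = \frac{63150589}{259}$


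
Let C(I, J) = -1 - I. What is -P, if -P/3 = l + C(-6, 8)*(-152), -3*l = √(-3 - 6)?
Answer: -2280 - 3*I ≈ -2280.0 - 3.0*I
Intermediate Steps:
l = -I (l = -√(-3 - 6)/3 = -I ≈ -1.0*I)
P = 2280 + 3*I (P = -3*(-I + (-1 - 1*(-6))*(-152)) = -3*(-I + (-1 + 6)*(-152)) = -3*(-I + 5*(-152)) = -3*(-I - 760) = -3*(-760 - I) = 2280 + 3*I ≈ 2280.0 + 3.0*I)
-P = -(2280 + 3*I) = -2280 - 3*I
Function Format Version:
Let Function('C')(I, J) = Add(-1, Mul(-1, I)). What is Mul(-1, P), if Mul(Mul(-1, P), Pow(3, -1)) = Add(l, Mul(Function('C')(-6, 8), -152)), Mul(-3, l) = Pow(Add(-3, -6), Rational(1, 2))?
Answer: Add(-2280, Mul(-3, I)) ≈ Add(-2280.0, Mul(-3.0000, I))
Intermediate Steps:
l = Mul(-1, I) (l = Mul(Rational(-1, 3), Pow(Add(-3, -6), Rational(1, 2))) = Mul(Rational(-1, 3), Pow(-9, Rational(1, 2))) = Mul(Rational(-1, 3), Mul(3, I)) = Mul(-1, I) ≈ Mul(-1.0000, I))
P = Add(2280, Mul(3, I)) (P = Mul(-3, Add(Mul(-1, I), Mul(Add(-1, Mul(-1, -6)), -152))) = Mul(-3, Add(Mul(-1, I), Mul(Add(-1, 6), -152))) = Mul(-3, Add(Mul(-1, I), Mul(5, -152))) = Mul(-3, Add(Mul(-1, I), -760)) = Mul(-3, Add(-760, Mul(-1, I))) = Add(2280, Mul(3, I)) ≈ Add(2280.0, Mul(3.0000, I)))
Mul(-1, P) = Mul(-1, Add(2280, Mul(3, I))) = Add(-2280, Mul(-3, I))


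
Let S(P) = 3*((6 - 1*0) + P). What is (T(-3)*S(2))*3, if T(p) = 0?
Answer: 0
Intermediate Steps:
S(P) = 18 + 3*P (S(P) = 3*((6 + 0) + P) = 3*(6 + P) = 18 + 3*P)
(T(-3)*S(2))*3 = (0*(18 + 3*2))*3 = (0*(18 + 6))*3 = (0*24)*3 = 0*3 = 0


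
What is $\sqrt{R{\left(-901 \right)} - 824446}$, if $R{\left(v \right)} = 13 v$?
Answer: $i \sqrt{836159} \approx 914.42 i$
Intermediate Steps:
$\sqrt{R{\left(-901 \right)} - 824446} = \sqrt{13 \left(-901\right) - 824446} = \sqrt{-11713 - 824446} = \sqrt{-836159} = i \sqrt{836159}$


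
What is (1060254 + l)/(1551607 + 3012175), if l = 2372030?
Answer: 1716142/2281891 ≈ 0.75207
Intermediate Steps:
(1060254 + l)/(1551607 + 3012175) = (1060254 + 2372030)/(1551607 + 3012175) = 3432284/4563782 = 3432284*(1/4563782) = 1716142/2281891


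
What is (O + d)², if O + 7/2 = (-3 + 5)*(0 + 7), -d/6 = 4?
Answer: 729/4 ≈ 182.25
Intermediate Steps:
d = -24 (d = -6*4 = -24)
O = 21/2 (O = -7/2 + (-3 + 5)*(0 + 7) = -7/2 + 2*7 = -7/2 + 14 = 21/2 ≈ 10.500)
(O + d)² = (21/2 - 24)² = (-27/2)² = 729/4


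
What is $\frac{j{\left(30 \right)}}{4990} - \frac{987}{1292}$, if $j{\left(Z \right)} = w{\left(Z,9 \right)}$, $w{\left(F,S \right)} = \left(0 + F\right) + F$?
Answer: $- \frac{484761}{644708} \approx -0.75191$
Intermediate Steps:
$w{\left(F,S \right)} = 2 F$ ($w{\left(F,S \right)} = F + F = 2 F$)
$j{\left(Z \right)} = 2 Z$
$\frac{j{\left(30 \right)}}{4990} - \frac{987}{1292} = \frac{2 \cdot 30}{4990} - \frac{987}{1292} = 60 \cdot \frac{1}{4990} - \frac{987}{1292} = \frac{6}{499} - \frac{987}{1292} = - \frac{484761}{644708}$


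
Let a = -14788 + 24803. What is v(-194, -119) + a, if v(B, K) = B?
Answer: 9821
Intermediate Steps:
a = 10015
v(-194, -119) + a = -194 + 10015 = 9821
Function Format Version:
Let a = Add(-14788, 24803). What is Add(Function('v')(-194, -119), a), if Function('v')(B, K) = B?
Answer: 9821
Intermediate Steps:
a = 10015
Add(Function('v')(-194, -119), a) = Add(-194, 10015) = 9821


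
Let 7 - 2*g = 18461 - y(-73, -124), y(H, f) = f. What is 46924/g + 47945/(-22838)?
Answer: -1517011417/212142182 ≈ -7.1509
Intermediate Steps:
g = -9289 (g = 7/2 - (18461 - 1*(-124))/2 = 7/2 - (18461 + 124)/2 = 7/2 - 1/2*18585 = 7/2 - 18585/2 = -9289)
46924/g + 47945/(-22838) = 46924/(-9289) + 47945/(-22838) = 46924*(-1/9289) + 47945*(-1/22838) = -46924/9289 - 47945/22838 = -1517011417/212142182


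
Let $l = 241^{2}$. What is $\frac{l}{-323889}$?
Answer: $- \frac{58081}{323889} \approx -0.17932$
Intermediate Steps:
$l = 58081$
$\frac{l}{-323889} = \frac{58081}{-323889} = 58081 \left(- \frac{1}{323889}\right) = - \frac{58081}{323889}$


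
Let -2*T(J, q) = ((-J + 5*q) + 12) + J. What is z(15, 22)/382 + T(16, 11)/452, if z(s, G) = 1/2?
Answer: -12571/172664 ≈ -0.072806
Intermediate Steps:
z(s, G) = ½
T(J, q) = -6 - 5*q/2 (T(J, q) = -(((-J + 5*q) + 12) + J)/2 = -((12 - J + 5*q) + J)/2 = -(12 + 5*q)/2 = -6 - 5*q/2)
z(15, 22)/382 + T(16, 11)/452 = (½)/382 + (-6 - 5/2*11)/452 = (½)*(1/382) + (-6 - 55/2)*(1/452) = 1/764 - 67/2*1/452 = 1/764 - 67/904 = -12571/172664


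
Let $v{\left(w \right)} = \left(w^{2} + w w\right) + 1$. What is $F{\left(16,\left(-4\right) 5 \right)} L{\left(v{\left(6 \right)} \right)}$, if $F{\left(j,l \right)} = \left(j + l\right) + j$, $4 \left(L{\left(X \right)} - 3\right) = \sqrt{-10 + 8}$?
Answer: $36 + 3 i \sqrt{2} \approx 36.0 + 4.2426 i$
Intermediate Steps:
$v{\left(w \right)} = 1 + 2 w^{2}$ ($v{\left(w \right)} = \left(w^{2} + w^{2}\right) + 1 = 2 w^{2} + 1 = 1 + 2 w^{2}$)
$L{\left(X \right)} = 3 + \frac{i \sqrt{2}}{4}$ ($L{\left(X \right)} = 3 + \frac{\sqrt{-10 + 8}}{4} = 3 + \frac{\sqrt{-2}}{4} = 3 + \frac{i \sqrt{2}}{4}$)
$F{\left(j,l \right)} = l + 2 j$
$F{\left(16,\left(-4\right) 5 \right)} L{\left(v{\left(6 \right)} \right)} = \left(\left(-4\right) 5 + 2 \cdot 16\right) \left(3 + \frac{i \sqrt{2}}{4}\right) = \left(-20 + 32\right) \left(3 + \frac{i \sqrt{2}}{4}\right) = 12 \left(3 + \frac{i \sqrt{2}}{4}\right) = 36 + 3 i \sqrt{2}$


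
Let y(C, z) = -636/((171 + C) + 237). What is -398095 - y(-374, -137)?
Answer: -6767297/17 ≈ -3.9808e+5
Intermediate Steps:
y(C, z) = -636/(408 + C)
-398095 - y(-374, -137) = -398095 - (-636)/(408 - 374) = -398095 - (-636)/34 = -398095 - 1*(-318/17) = -398095 + 318/17 = -6767297/17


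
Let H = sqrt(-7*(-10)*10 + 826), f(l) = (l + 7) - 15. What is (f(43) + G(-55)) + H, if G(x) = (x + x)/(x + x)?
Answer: 36 + sqrt(1526) ≈ 75.064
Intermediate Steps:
f(l) = -8 + l (f(l) = (7 + l) - 15 = -8 + l)
G(x) = 1 (G(x) = (2*x)/((2*x)) = (2*x)*(1/(2*x)) = 1)
H = sqrt(1526) (H = sqrt(70*10 + 826) = sqrt(700 + 826) = sqrt(1526) ≈ 39.064)
(f(43) + G(-55)) + H = ((-8 + 43) + 1) + sqrt(1526) = (35 + 1) + sqrt(1526) = 36 + sqrt(1526)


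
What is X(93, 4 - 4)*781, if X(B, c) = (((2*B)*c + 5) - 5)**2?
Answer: 0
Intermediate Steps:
X(B, c) = 4*B**2*c**2 (X(B, c) = ((2*B*c + 5) - 5)**2 = ((5 + 2*B*c) - 5)**2 = (2*B*c)**2 = 4*B**2*c**2)
X(93, 4 - 4)*781 = (4*93**2*(4 - 4)**2)*781 = (4*8649*0**2)*781 = (4*8649*0)*781 = 0*781 = 0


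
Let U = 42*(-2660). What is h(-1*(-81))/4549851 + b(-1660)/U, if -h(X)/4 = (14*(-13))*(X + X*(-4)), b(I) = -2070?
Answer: -4257417/209180804 ≈ -0.020353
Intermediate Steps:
h(X) = -2184*X (h(X) = -4*14*(-13)*(X + X*(-4)) = -(-728)*(X - 4*X) = -(-728)*(-3*X) = -2184*X)
U = -111720
h(-1*(-81))/4549851 + b(-1660)/U = -(-2184)*(-81)/4549851 - 2070/(-111720) = -2184*81*(1/4549851) - 2070*(-1/111720) = -176904*1/4549851 + 69/3724 = -2184/56171 + 69/3724 = -4257417/209180804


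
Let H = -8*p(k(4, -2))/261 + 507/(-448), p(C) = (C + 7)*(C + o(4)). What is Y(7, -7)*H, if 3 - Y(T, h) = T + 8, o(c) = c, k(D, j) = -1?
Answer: 65613/3248 ≈ 20.201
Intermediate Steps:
Y(T, h) = -5 - T (Y(T, h) = 3 - (T + 8) = 3 - (8 + T) = 3 + (-8 - T) = -5 - T)
p(C) = (4 + C)*(7 + C) (p(C) = (C + 7)*(C + 4) = (7 + C)*(4 + C) = (4 + C)*(7 + C))
H = -21871/12992 (H = -8*(28 + (-1)² + 11*(-1))/261 + 507/(-448) = -8*(28 + 1 - 11)*(1/261) + 507*(-1/448) = -8*18*(1/261) - 507/448 = -144*1/261 - 507/448 = -16/29 - 507/448 = -21871/12992 ≈ -1.6834)
Y(7, -7)*H = (-5 - 1*7)*(-21871/12992) = (-5 - 7)*(-21871/12992) = -12*(-21871/12992) = 65613/3248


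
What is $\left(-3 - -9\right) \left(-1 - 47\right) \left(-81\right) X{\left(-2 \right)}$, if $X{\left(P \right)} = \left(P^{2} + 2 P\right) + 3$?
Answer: $69984$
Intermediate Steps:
$X{\left(P \right)} = 3 + P^{2} + 2 P$
$\left(-3 - -9\right) \left(-1 - 47\right) \left(-81\right) X{\left(-2 \right)} = \left(-3 - -9\right) \left(-1 - 47\right) \left(-81\right) \left(3 + \left(-2\right)^{2} + 2 \left(-2\right)\right) = \left(-3 + \left(-14 + 23\right)\right) \left(-48\right) \left(-81\right) \left(3 + 4 - 4\right) = \left(-3 + 9\right) \left(-48\right) \left(-81\right) 3 = 6 \left(-48\right) \left(-81\right) 3 = \left(-288\right) \left(-81\right) 3 = 23328 \cdot 3 = 69984$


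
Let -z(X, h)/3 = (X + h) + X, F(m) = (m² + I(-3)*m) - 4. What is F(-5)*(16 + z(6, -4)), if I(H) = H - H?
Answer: -168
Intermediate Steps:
I(H) = 0
F(m) = -4 + m² (F(m) = (m² + 0*m) - 4 = (m² + 0) - 4 = m² - 4 = -4 + m²)
z(X, h) = -6*X - 3*h (z(X, h) = -3*((X + h) + X) = -3*(h + 2*X) = -6*X - 3*h)
F(-5)*(16 + z(6, -4)) = (-4 + (-5)²)*(16 + (-6*6 - 3*(-4))) = (-4 + 25)*(16 + (-36 + 12)) = 21*(16 - 24) = 21*(-8) = -168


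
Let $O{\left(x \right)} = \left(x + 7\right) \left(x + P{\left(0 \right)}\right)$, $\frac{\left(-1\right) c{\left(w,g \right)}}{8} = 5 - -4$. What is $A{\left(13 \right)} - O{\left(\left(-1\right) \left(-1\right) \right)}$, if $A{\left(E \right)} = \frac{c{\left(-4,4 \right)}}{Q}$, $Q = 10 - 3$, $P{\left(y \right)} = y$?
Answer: $- \frac{128}{7} \approx -18.286$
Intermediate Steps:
$c{\left(w,g \right)} = -72$ ($c{\left(w,g \right)} = - 8 \left(5 - -4\right) = - 8 \left(5 + 4\right) = \left(-8\right) 9 = -72$)
$Q = 7$ ($Q = 10 - 3 = 7$)
$A{\left(E \right)} = - \frac{72}{7}$
$O{\left(x \right)} = x \left(7 + x\right)$ ($O{\left(x \right)} = \left(x + 7\right) \left(x + 0\right) = \left(7 + x\right) x = x \left(7 + x\right)$)
$A{\left(13 \right)} - O{\left(\left(-1\right) \left(-1\right) \right)} = - \frac{72}{7} - \left(-1\right) \left(-1\right) \left(7 - -1\right) = - \frac{72}{7} - 1 \left(7 + 1\right) = - \frac{72}{7} - 1 \cdot 8 = - \frac{72}{7} - 8 = - \frac{128}{7}$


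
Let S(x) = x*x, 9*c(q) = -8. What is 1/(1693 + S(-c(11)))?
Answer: 81/137197 ≈ 0.00059039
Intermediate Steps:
c(q) = -8/9 (c(q) = (⅑)*(-8) = -8/9)
S(x) = x²
1/(1693 + S(-c(11))) = 1/(1693 + (-1*(-8/9))²) = 1/(1693 + (8/9)²) = 1/(1693 + 64/81) = 1/(137197/81) = 81/137197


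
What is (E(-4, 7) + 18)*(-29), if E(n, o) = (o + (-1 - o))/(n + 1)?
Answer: -1595/3 ≈ -531.67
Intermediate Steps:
E(n, o) = -1/(1 + n)
(E(-4, 7) + 18)*(-29) = (-1/(1 - 4) + 18)*(-29) = (-1/(-3) + 18)*(-29) = (-1*(-⅓) + 18)*(-29) = (⅓ + 18)*(-29) = (55/3)*(-29) = -1595/3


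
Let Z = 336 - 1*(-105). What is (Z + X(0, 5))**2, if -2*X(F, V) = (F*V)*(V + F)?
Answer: 194481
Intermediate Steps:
Z = 441 (Z = 336 + 105 = 441)
X(F, V) = -F*V*(F + V)/2 (X(F, V) = -F*V*(V + F)/2 = -F*V*(F + V)/2)
(Z + X(0, 5))**2 = (441 - 1/2*0*5*(0 + 5))**2 = (441 - 1/2*0*5*5)**2 = (441 + 0)**2 = 441**2 = 194481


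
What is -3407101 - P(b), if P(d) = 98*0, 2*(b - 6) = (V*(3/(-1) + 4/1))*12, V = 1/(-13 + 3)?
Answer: -3407101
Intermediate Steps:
V = -⅒ (V = 1/(-10) = -⅒ ≈ -0.10000)
b = 27/5 (b = 6 + (-(3/(-1) + 4/1)/10*12)/2 = 6 + (-(3*(-1) + 4*1)/10*12)/2 = 6 + (-(-3 + 4)/10*12)/2 = 6 + (-⅒*1*12)/2 = 6 + (-⅒*12)/2 = 6 + (½)*(-6/5) = 6 - ⅗ = 27/5 ≈ 5.4000)
P(d) = 0
-3407101 - P(b) = -3407101 - 1*0 = -3407101 + 0 = -3407101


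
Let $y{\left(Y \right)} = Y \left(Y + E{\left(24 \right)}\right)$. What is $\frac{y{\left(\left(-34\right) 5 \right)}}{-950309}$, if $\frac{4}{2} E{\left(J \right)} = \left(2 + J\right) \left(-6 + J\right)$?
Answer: $\frac{10880}{950309} \approx 0.011449$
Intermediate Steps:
$E{\left(J \right)} = \frac{\left(-6 + J\right) \left(2 + J\right)}{2}$ ($E{\left(J \right)} = \frac{\left(2 + J\right) \left(-6 + J\right)}{2} = \frac{\left(-6 + J\right) \left(2 + J\right)}{2}$)
$y{\left(Y \right)} = Y \left(234 + Y\right)$ ($y{\left(Y \right)} = Y \left(Y - \left(54 - 288\right)\right) = Y \left(Y - -234\right) = Y \left(Y + 234\right) = Y \left(234 + Y\right)$)
$\frac{y{\left(\left(-34\right) 5 \right)}}{-950309} = \frac{\left(-34\right) 5 \left(234 - 170\right)}{-950309} = - 170 \left(234 - 170\right) \left(- \frac{1}{950309}\right) = \left(-170\right) 64 \left(- \frac{1}{950309}\right) = \left(-10880\right) \left(- \frac{1}{950309}\right) = \frac{10880}{950309}$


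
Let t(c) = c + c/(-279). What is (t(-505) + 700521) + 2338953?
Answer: 847872856/279 ≈ 3.0390e+6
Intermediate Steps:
t(c) = 278*c/279 (t(c) = c + c*(-1/279) = c - c/279 = 278*c/279)
(t(-505) + 700521) + 2338953 = ((278/279)*(-505) + 700521) + 2338953 = (-140390/279 + 700521) + 2338953 = 195304969/279 + 2338953 = 847872856/279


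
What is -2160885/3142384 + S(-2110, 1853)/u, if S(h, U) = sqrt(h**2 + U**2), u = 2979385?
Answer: -2160885/3142384 + 13*sqrt(46661)/2979385 ≈ -0.68672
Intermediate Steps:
S(h, U) = sqrt(U**2 + h**2)
-2160885/3142384 + S(-2110, 1853)/u = -2160885/3142384 + sqrt(1853**2 + (-2110)**2)/2979385 = -2160885*1/3142384 + sqrt(3433609 + 4452100)*(1/2979385) = -2160885/3142384 + sqrt(7885709)*(1/2979385) = -2160885/3142384 + (13*sqrt(46661))*(1/2979385) = -2160885/3142384 + 13*sqrt(46661)/2979385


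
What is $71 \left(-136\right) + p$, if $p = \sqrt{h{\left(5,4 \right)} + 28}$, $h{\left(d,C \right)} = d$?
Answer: $-9656 + \sqrt{33} \approx -9650.3$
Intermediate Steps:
$p = \sqrt{33}$ ($p = \sqrt{5 + 28} = \sqrt{33} \approx 5.7446$)
$71 \left(-136\right) + p = 71 \left(-136\right) + \sqrt{33} = -9656 + \sqrt{33}$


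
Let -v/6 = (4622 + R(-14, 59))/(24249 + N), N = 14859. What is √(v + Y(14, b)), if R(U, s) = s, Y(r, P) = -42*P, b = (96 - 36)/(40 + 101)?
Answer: I*√1744679375942/306346 ≈ 4.3117*I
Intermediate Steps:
b = 20/47 (b = 60/141 = 60*(1/141) = 20/47 ≈ 0.42553)
v = -4681/6518 (v = -6*(4622 + 59)/(24249 + 14859) = -28086/39108 = -6*4681/39108 = -4681/6518 ≈ -0.71817)
√(v + Y(14, b)) = √(-4681/6518 - 42*20/47) = √(-4681/6518 - 840/47) = √(-5695127/306346) = I*√1744679375942/306346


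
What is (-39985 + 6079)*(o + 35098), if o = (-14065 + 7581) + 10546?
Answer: -1327758960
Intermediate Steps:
o = 4062 (o = -6484 + 10546 = 4062)
(-39985 + 6079)*(o + 35098) = (-39985 + 6079)*(4062 + 35098) = -33906*39160 = -1327758960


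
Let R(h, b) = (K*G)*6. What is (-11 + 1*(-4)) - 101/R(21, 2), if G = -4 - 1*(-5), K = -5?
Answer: -349/30 ≈ -11.633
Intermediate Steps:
G = 1 (G = -4 + 5 = 1)
R(h, b) = -30 (R(h, b) = -5*1*6 = -5*6 = -30)
(-11 + 1*(-4)) - 101/R(21, 2) = (-11 + 1*(-4)) - 101/(-30) = (-11 - 4) - 101*(-1/30) = -15 + 101/30 = -349/30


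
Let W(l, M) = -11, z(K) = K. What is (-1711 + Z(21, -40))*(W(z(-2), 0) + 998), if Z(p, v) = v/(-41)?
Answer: -69199557/41 ≈ -1.6878e+6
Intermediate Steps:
Z(p, v) = -v/41 (Z(p, v) = v*(-1/41) = -v/41)
(-1711 + Z(21, -40))*(W(z(-2), 0) + 998) = (-1711 - 1/41*(-40))*(-11 + 998) = (-1711 + 40/41)*987 = -70111/41*987 = -69199557/41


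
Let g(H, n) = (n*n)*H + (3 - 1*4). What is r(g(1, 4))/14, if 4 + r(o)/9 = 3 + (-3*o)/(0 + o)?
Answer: -18/7 ≈ -2.5714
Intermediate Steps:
g(H, n) = -1 + H*n² (g(H, n) = n²*H + (3 - 4) = H*n² - 1 = -1 + H*n²)
r(o) = -36 (r(o) = -36 + 9*(3 + (-3*o)/(0 + o)) = -36 + 9*(3 + (-3*o)/o) = -36 + 9*(3 - 3) = -36 + 9*0 = -36 + 0 = -36)
r(g(1, 4))/14 = -36/14 = (1/14)*(-36) = -18/7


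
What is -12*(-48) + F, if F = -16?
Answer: 560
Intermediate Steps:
-12*(-48) + F = -12*(-48) - 16 = 576 - 16 = 560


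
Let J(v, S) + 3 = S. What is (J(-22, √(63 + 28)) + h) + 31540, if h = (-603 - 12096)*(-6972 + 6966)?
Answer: 107731 + √91 ≈ 1.0774e+5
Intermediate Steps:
h = 76194 (h = -12699*(-6) = 76194)
J(v, S) = -3 + S
(J(-22, √(63 + 28)) + h) + 31540 = ((-3 + √(63 + 28)) + 76194) + 31540 = ((-3 + √91) + 76194) + 31540 = (76191 + √91) + 31540 = 107731 + √91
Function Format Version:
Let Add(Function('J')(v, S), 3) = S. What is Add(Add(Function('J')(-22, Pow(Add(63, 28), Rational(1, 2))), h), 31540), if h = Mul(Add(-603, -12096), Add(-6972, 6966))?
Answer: Add(107731, Pow(91, Rational(1, 2))) ≈ 1.0774e+5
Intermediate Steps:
h = 76194 (h = Mul(-12699, -6) = 76194)
Function('J')(v, S) = Add(-3, S)
Add(Add(Function('J')(-22, Pow(Add(63, 28), Rational(1, 2))), h), 31540) = Add(Add(Add(-3, Pow(Add(63, 28), Rational(1, 2))), 76194), 31540) = Add(Add(Add(-3, Pow(91, Rational(1, 2))), 76194), 31540) = Add(Add(76191, Pow(91, Rational(1, 2))), 31540) = Add(107731, Pow(91, Rational(1, 2)))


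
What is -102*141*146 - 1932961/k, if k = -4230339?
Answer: -8882745449747/4230339 ≈ -2.0998e+6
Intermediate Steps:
-102*141*146 - 1932961/k = -102*141*146 - 1932961/(-4230339) = -14382*146 - 1932961*(-1)/4230339 = -2099772 - 1*(-1932961/4230339) = -2099772 + 1932961/4230339 = -8882745449747/4230339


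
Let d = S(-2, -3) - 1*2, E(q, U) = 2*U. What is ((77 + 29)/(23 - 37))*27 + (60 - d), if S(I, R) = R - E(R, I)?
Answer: -1004/7 ≈ -143.43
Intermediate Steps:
S(I, R) = R - 2*I
d = -1 (d = (-3 - 2*(-2)) - 1*2 = (-3 + 4) - 2 = 1 - 2 = -1)
((77 + 29)/(23 - 37))*27 + (60 - d) = ((77 + 29)/(23 - 37))*27 + (60 - 1*(-1)) = (106/(-14))*27 + (60 + 1) = (106*(-1/14))*27 + 61 = -53/7*27 + 61 = -1431/7 + 61 = -1004/7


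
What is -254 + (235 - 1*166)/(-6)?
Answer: -531/2 ≈ -265.50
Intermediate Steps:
-254 + (235 - 1*166)/(-6) = -254 + (235 - 166)*(-⅙) = -254 + 69*(-⅙) = -254 - 23/2 = -531/2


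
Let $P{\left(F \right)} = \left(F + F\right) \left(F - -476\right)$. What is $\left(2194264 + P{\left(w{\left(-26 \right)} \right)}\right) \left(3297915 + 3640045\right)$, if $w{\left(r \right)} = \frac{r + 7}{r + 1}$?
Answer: $\frac{1903592953623824}{125} \approx 1.5229 \cdot 10^{13}$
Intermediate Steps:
$w{\left(r \right)} = \frac{7 + r}{1 + r}$
$P{\left(F \right)} = 2 F \left(476 + F\right)$ ($P{\left(F \right)} = 2 F \left(F + 476\right) = 2 F \left(476 + F\right)$)
$\left(2194264 + P{\left(w{\left(-26 \right)} \right)}\right) \left(3297915 + 3640045\right) = \left(2194264 + 2 \frac{7 - 26}{1 - 26} \left(476 + \frac{7 - 26}{1 - 26}\right)\right) \left(3297915 + 3640045\right) = \left(2194264 + 2 \frac{1}{-25} \left(-19\right) \left(476 + \frac{1}{-25} \left(-19\right)\right)\right) 6937960 = \left(2194264 + 2 \left(\left(- \frac{1}{25}\right) \left(-19\right)\right) \left(476 - - \frac{19}{25}\right)\right) 6937960 = \left(2194264 + 2 \cdot \frac{19}{25} \left(476 + \frac{19}{25}\right)\right) 6937960 = \left(2194264 + 2 \cdot \frac{19}{25} \cdot \frac{11919}{25}\right) 6937960 = \left(2194264 + \frac{452922}{625}\right) 6937960 = \frac{1371867922}{625} \cdot 6937960 = \frac{1903592953623824}{125}$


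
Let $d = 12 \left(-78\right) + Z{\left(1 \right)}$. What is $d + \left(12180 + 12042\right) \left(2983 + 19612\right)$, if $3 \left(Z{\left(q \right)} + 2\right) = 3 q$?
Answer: $547295153$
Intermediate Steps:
$Z{\left(q \right)} = -2 + q$ ($Z{\left(q \right)} = -2 + \frac{3 q}{3} = -2 + q$)
$d = -937$ ($d = 12 \left(-78\right) + \left(-2 + 1\right) = -936 - 1 = -937$)
$d + \left(12180 + 12042\right) \left(2983 + 19612\right) = -937 + \left(12180 + 12042\right) \left(2983 + 19612\right) = -937 + 24222 \cdot 22595 = -937 + 547296090 = 547295153$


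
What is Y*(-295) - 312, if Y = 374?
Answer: -110642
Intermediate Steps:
Y*(-295) - 312 = 374*(-295) - 312 = -110330 - 312 = -110642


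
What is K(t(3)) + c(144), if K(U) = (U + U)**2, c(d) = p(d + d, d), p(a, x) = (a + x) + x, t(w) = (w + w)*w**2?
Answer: 12240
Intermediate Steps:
t(w) = 2*w**3 (t(w) = (2*w)*w**2 = 2*w**3)
p(a, x) = a + 2*x
c(d) = 4*d (c(d) = (d + d) + 2*d = 2*d + 2*d = 4*d)
K(U) = 4*U**2 (K(U) = (2*U)**2 = 4*U**2)
K(t(3)) + c(144) = 4*(2*3**3)**2 + 4*144 = 4*(2*27)**2 + 576 = 4*54**2 + 576 = 4*2916 + 576 = 11664 + 576 = 12240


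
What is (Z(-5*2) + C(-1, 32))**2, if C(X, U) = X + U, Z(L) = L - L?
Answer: 961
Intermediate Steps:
Z(L) = 0
C(X, U) = U + X
(Z(-5*2) + C(-1, 32))**2 = (0 + (32 - 1))**2 = (0 + 31)**2 = 31**2 = 961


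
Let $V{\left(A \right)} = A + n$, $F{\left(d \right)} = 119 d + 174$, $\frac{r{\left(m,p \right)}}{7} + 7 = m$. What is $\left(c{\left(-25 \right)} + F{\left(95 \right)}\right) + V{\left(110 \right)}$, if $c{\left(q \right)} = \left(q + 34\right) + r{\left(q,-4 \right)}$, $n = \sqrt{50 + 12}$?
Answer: $11374 + \sqrt{62} \approx 11382.0$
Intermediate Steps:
$r{\left(m,p \right)} = -49 + 7 m$
$F{\left(d \right)} = 174 + 119 d$
$n = \sqrt{62} \approx 7.874$
$c{\left(q \right)} = -15 + 8 q$ ($c{\left(q \right)} = \left(q + 34\right) + \left(-49 + 7 q\right) = \left(34 + q\right) + \left(-49 + 7 q\right) = -15 + 8 q$)
$V{\left(A \right)} = A + \sqrt{62}$
$\left(c{\left(-25 \right)} + F{\left(95 \right)}\right) + V{\left(110 \right)} = \left(\left(-15 + 8 \left(-25\right)\right) + \left(174 + 119 \cdot 95\right)\right) + \left(110 + \sqrt{62}\right) = \left(\left(-15 - 200\right) + \left(174 + 11305\right)\right) + \left(110 + \sqrt{62}\right) = \left(-215 + 11479\right) + \left(110 + \sqrt{62}\right) = 11264 + \left(110 + \sqrt{62}\right) = 11374 + \sqrt{62}$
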